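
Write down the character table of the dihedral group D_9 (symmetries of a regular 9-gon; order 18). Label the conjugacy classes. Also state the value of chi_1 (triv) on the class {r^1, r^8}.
Conjugacy classes: {e} of size 1, {r^1, r^8} of size 2, {r^2, r^7} of size 2, {r^3, r^6} of size 2, {r^4, r^5} of size 2, {s, sr, ..., sr^8} of size 9.
Character table:
  irrep \ class              {e} (size 1)  {r^1, r^8} (size 2)  {r^2, r^7} (size 2)  {r^3, r^6} (size 2)  {r^4, r^5} (size 2)  {s, sr, ..., sr^8} (size 9)
  chi_1 (triv)               1             1                    1                    1                    1                    1                          
  chi_2 (sign: r->1, s->-1)  1             1                    1                    1                    1                    -1                         
  chi_3 (2d, j=1)            2             2*cos(2*pi/9)        2*cos(4*pi/9)        -1                   -2*cos(pi/9)         0                          
  chi_4 (2d, j=2)            2             2*cos(4*pi/9)        -2*cos(pi/9)         -1                   2*cos(2*pi/9)        0                          
  chi_5 (2d, j=3)            2             -1                   -1                   2                    -1                   0                          
  chi_6 (2d, j=4)            2             -2*cos(pi/9)         2*cos(2*pi/9)        -1                   2*cos(4*pi/9)        0                          

Spot check: chi_1 (triv) on {r^1, r^8} = 1.

Derivation: D_9 has order 2*9 = 18 with 6 conjugacy classes, hence 6 irreducibles. Sum of squared dims 1 + 1 + 4 + 4 + 4 + 4 = 18 = |G|. Linear characters come from the abelianisation; the 2-dimensional irreps have character r^k -> 2*cos(2*pi*j*k/9), reflections -> 0.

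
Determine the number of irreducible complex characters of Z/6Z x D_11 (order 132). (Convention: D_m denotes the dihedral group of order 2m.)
42

Argument: The number of irreducible complex representations of a finite group equals its number of conjugacy classes. For a direct product, #classes(G x H) = #classes(G) * #classes(H). Z/6Z has 6 classes (abelian), D_11 has 7 classes, so 6 * 7 = 42, so Z/6Z x D_11 (order 132) has exactly 42 irreducible complex representations.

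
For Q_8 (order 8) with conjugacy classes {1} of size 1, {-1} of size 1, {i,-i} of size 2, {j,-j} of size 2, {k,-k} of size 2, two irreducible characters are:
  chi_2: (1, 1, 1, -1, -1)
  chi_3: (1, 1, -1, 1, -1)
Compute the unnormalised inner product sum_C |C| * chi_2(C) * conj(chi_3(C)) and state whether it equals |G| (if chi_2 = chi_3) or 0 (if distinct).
Sum = 0; so <chi_2, chi_3> = 0 (distinct irreducibles are orthogonal).

Explanation: Compute term by term over conjugacy classes (|C| * chi_2(C) * conj(chi_3(C))):
  1*(1)*conj(1) + 1*(1)*conj(1) + 2*(1)*conj(-1) + 2*(-1)*conj(1) + 2*(-1)*conj(-1)
  = (1) + (1) + (-2) + (-2) + (2)
  = 0.
Dividing by |G| = 8 gives 0/8 = 0, matching the row-orthogonality relation <chi_2, chi_3> = [chi_2 = chi_3].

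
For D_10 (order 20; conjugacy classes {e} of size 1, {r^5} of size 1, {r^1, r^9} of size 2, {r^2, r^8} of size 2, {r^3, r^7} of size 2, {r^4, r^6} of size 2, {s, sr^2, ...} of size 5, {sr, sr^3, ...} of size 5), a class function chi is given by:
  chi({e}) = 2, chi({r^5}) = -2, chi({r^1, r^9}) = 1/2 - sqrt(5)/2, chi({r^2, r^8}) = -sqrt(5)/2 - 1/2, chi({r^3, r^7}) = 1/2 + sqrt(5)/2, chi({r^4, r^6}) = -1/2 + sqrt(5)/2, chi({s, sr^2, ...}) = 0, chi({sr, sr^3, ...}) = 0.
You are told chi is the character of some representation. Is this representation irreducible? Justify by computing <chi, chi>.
Irreducible: <chi, chi> = 1.

Reasoning: <chi, chi> = (1/|G|) sum_C |C| * |chi(C)|^2 = (1/20)[1*|2|^2 + 1*|-2|^2 + 2*|1/2 - sqrt(5)/2|^2 + 2*|-sqrt(5)/2 - 1/2|^2 + 2*|1/2 + sqrt(5)/2|^2 + 2*|-1/2 + sqrt(5)/2|^2 + 5*|0|^2 + 5*|0|^2]
  = (1/20)[(4) + (4) + (3 - sqrt(5)) + (sqrt(5) + 3) + (sqrt(5) + 3) + (3 - sqrt(5)) + (0) + (0)] = 20/20 = 1.
A character is irreducible iff <chi, chi> = 1, so this representation is irreducible.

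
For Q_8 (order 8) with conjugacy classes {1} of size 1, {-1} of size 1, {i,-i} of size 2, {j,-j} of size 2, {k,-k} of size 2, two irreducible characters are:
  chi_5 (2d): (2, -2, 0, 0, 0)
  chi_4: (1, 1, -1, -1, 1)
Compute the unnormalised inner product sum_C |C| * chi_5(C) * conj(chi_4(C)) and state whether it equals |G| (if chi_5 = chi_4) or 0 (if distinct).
Sum = 0; so <chi_5, chi_4> = 0 (distinct irreducibles are orthogonal).

Why: Compute term by term over conjugacy classes (|C| * chi_5(C) * conj(chi_4(C))):
  1*(2)*conj(1) + 1*(-2)*conj(1) + 2*(0)*conj(-1) + 2*(0)*conj(-1) + 2*(0)*conj(1)
  = (2) + (-2) + (0) + (0) + (0)
  = 0.
Dividing by |G| = 8 gives 0/8 = 0, matching the row-orthogonality relation <chi_5, chi_4> = [chi_5 = chi_4].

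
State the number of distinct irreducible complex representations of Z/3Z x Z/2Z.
6

Proof sketch: The number of irreducible complex representations of a finite group equals its number of conjugacy classes. Z/3Z x Z/2Z is abelian of order 6, so every element is its own conjugacy class: 6 classes, so Z/3Z x Z/2Z (order 6) has exactly 6 irreducible complex representations.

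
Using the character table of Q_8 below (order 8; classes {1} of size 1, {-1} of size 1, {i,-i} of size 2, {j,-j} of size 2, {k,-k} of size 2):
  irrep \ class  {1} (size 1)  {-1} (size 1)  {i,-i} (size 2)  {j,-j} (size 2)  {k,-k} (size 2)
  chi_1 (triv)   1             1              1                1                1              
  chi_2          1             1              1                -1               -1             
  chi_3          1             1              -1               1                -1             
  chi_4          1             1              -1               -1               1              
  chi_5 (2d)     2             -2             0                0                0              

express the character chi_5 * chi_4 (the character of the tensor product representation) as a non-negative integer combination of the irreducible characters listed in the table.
chi_5 tensor chi_4 = chi_5 (all other irreducibles have multiplicity 0).

Details: The character of a tensor product is the pointwise product (chi_5 * chi_4)(C) = chi_5(C) * chi_4(C):
  {1}: (2)*(1), {-1}: (-2)*(1), {i,-i}: (0)*(-1), {j,-j}: (0)*(-1), {k,-k}: (0)*(1)
so (chi_5 * chi_4) takes values
  {1} -> 2, {-1} -> -2, {i,-i} -> 0, {j,-j} -> 0, {k,-k} -> 0.
Now take the inner product of this character with each irreducible chi from the table, <chi_5*chi_4, chi> = (1/8) sum_C |C| (chi_5*chi_4)(C) conj(chi(C)):
  <chi_5*chi_4, chi_1> = (1/8)[1*(2)*conj(1) + 1*(-2)*conj(1) + 2*(0)*conj(1) + 2*(0)*conj(1) + 2*(0)*conj(1)]
      = (1/8)[(2) + (-2) + (0) + (0) + (0)] = 0/8 = 0
  <chi_5*chi_4, chi_2> = (1/8)[1*(2)*conj(1) + 1*(-2)*conj(1) + 2*(0)*conj(1) + 2*(0)*conj(-1) + 2*(0)*conj(-1)]
      = (1/8)[(2) + (-2) + (0) + (0) + (0)] = 0/8 = 0
  <chi_5*chi_4, chi_3> = (1/8)[1*(2)*conj(1) + 1*(-2)*conj(1) + 2*(0)*conj(-1) + 2*(0)*conj(1) + 2*(0)*conj(-1)]
      = (1/8)[(2) + (-2) + (0) + (0) + (0)] = 0/8 = 0
  <chi_5*chi_4, chi_4> = (1/8)[1*(2)*conj(1) + 1*(-2)*conj(1) + 2*(0)*conj(-1) + 2*(0)*conj(-1) + 2*(0)*conj(1)]
      = (1/8)[(2) + (-2) + (0) + (0) + (0)] = 0/8 = 0
  <chi_5*chi_4, chi_5> = (1/8)[1*(2)*conj(2) + 1*(-2)*conj(-2) + 2*(0)*conj(0) + 2*(0)*conj(0) + 2*(0)*conj(0)]
      = (1/8)[(4) + (4) + (0) + (0) + (0)] = 8/8 = 1
Hence the multiplicities are chi_5: 1. Dimension check: dim(chi_5)*dim(chi_4) = 2*1 = 2 and sum (mult * dim) = 1*2 = 2.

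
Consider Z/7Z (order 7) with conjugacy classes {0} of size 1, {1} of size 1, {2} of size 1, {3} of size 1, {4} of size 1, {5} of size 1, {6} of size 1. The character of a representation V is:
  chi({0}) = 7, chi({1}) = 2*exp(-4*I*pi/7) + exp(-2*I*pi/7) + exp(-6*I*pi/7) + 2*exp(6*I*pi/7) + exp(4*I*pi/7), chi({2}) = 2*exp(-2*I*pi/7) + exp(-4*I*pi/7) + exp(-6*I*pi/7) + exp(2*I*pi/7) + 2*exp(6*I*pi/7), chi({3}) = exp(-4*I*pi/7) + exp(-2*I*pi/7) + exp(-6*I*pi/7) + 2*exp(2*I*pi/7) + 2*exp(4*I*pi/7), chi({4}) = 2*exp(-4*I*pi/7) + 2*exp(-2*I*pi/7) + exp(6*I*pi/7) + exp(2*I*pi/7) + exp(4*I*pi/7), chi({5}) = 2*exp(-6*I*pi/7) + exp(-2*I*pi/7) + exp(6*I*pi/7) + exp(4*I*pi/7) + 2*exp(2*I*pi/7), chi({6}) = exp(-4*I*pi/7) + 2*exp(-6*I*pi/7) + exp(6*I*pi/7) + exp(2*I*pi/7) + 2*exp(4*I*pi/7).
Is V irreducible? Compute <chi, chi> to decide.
Not irreducible (reducible): <chi, chi> = 11 > 1.

Reasoning: <chi, chi> = (1/|G|) sum_C |C| * |chi(C)|^2 = (1/7)[1*|7|^2 + 1*|2*exp(-4*I*pi/7) + exp(-2*I*pi/7) + exp(-6*I*pi/7) + 2*exp(6*I*pi/7) + exp(4*I*pi/7)|^2 + 1*|2*exp(-2*I*pi/7) + exp(-4*I*pi/7) + exp(-6*I*pi/7) + exp(2*I*pi/7) + 2*exp(6*I*pi/7)|^2 + 1*|exp(-4*I*pi/7) + exp(-2*I*pi/7) + exp(-6*I*pi/7) + 2*exp(2*I*pi/7) + 2*exp(4*I*pi/7)|^2 + 1*|2*exp(-4*I*pi/7) + 2*exp(-2*I*pi/7) + exp(6*I*pi/7) + exp(2*I*pi/7) + exp(4*I*pi/7)|^2 + 1*|2*exp(-6*I*pi/7) + exp(-2*I*pi/7) + exp(6*I*pi/7) + exp(4*I*pi/7) + 2*exp(2*I*pi/7)|^2 + 1*|exp(-4*I*pi/7) + 2*exp(-6*I*pi/7) + exp(6*I*pi/7) + exp(2*I*pi/7) + 2*exp(4*I*pi/7)|^2]
  = (1/7)[(49) + (11 + 8*exp(-2*I*pi/7) + 6*exp(-4*I*pi/7) + 5*exp(-6*I*pi/7) + 5*exp(6*I*pi/7) + 6*exp(4*I*pi/7) + 8*exp(2*I*pi/7)) + (11 + 8*exp(-4*I*pi/7) + 5*exp(-2*I*pi/7) + 6*exp(-6*I*pi/7) + 6*exp(6*I*pi/7) + 5*exp(2*I*pi/7) + 8*exp(4*I*pi/7)) + (11 + 5*exp(-4*I*pi/7) + 6*exp(-2*I*pi/7) + 8*exp(-6*I*pi/7) + 8*exp(6*I*pi/7) + 6*exp(2*I*pi/7) + 5*exp(4*I*pi/7)) + (11 + 5*exp(-4*I*pi/7) + 6*exp(-2*I*pi/7) + 8*exp(-6*I*pi/7) + 8*exp(6*I*pi/7) + 6*exp(2*I*pi/7) + 5*exp(4*I*pi/7)) + (11 + 8*exp(-4*I*pi/7) + 5*exp(-2*I*pi/7) + 6*exp(-6*I*pi/7) + 6*exp(6*I*pi/7) + 5*exp(2*I*pi/7) + 8*exp(4*I*pi/7)) + (11 + 8*exp(-2*I*pi/7) + 6*exp(-4*I*pi/7) + 5*exp(-6*I*pi/7) + 5*exp(6*I*pi/7) + 6*exp(4*I*pi/7) + 8*exp(2*I*pi/7))] = 77/7 = 11.
(Exp terms are combined using exp(i*s)*conj(exp(i*t)) = exp(i*(s-t)), and sums of them are collapsed using the identity that for every m > 1 the m distinct m-th roots of unity sum to 0, e.g. 1 + exp(2*I*pi/3) + exp(-2*I*pi/3) = 0.)
A character is irreducible iff <chi, chi> = 1, so this representation is reducible.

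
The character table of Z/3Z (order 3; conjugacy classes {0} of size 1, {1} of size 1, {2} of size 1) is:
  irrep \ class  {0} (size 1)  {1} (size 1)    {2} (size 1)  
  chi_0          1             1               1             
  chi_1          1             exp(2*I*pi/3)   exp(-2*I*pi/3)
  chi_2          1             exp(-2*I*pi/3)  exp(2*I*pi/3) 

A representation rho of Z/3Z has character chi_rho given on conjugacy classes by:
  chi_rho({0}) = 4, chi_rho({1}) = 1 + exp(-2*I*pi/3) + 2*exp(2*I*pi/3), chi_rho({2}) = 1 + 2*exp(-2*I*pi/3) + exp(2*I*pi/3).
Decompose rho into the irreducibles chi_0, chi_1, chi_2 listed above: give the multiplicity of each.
Multiplicities: chi_0: 1, chi_1: 2, chi_2: 1.

Argument: Use <chi_rho, chi> = (1/|G|) sum_C |C| * chi_rho(C) * conj(chi(C)) with |G| = 3 for each irreducible chi in the table:
  <chi_rho, chi_0> = (1/3)[1*(4)*conj(1) + 1*(1 + exp(-2*I*pi/3) + 2*exp(2*I*pi/3))*conj(1) + 1*(1 + 2*exp(-2*I*pi/3) + exp(2*I*pi/3))*conj(1)]
      = (1/3)[(4) + (1 + exp(-2*I*pi/3) + 2*exp(2*I*pi/3)) + (1 + 2*exp(-2*I*pi/3) + exp(2*I*pi/3))] = 3/3 = 1
  <chi_rho, chi_1> = (1/3)[1*(4)*conj(1) + 1*(1 + exp(-2*I*pi/3) + 2*exp(2*I*pi/3))*conj(exp(2*I*pi/3)) + 1*(1 + 2*exp(-2*I*pi/3) + exp(2*I*pi/3))*conj(exp(-2*I*pi/3))]
      = (1/3)[(4) + (1) + (1)] = 6/3 = 2
  <chi_rho, chi_2> = (1/3)[1*(4)*conj(1) + 1*(1 + exp(-2*I*pi/3) + 2*exp(2*I*pi/3))*conj(exp(-2*I*pi/3)) + 1*(1 + 2*exp(-2*I*pi/3) + exp(2*I*pi/3))*conj(exp(2*I*pi/3))]
      = (1/3)[(4) + (1 + 2*exp(-2*I*pi/3) + exp(2*I*pi/3)) + (1 + exp(-2*I*pi/3) + 2*exp(2*I*pi/3))] = 3/3 = 1
(Exp terms are combined using exp(i*s)*conj(exp(i*t)) = exp(i*(s-t)), and sums of them are collapsed using the identity that for every m > 1 the m distinct m-th roots of unity sum to 0, e.g. 1 + exp(2*I*pi/3) + exp(-2*I*pi/3) = 0.)
Dimension check: dim(rho) = sum (mult * dim) = 1*1 + 2*1 + 1*1 = 4 = chi_rho(e) = 4.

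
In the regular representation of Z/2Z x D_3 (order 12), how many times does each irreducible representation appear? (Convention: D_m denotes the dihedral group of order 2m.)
Each irreducible V_i of dimension d_i appears with multiplicity d_i, i.e. rho_reg = (direct sum over all irreducibles V_i) d_i V_i. The irreducible dimensions for Z/2Z x D_3 are 1, 1, 1, 1, 2, 2: 4 irreducibles of dimension 1, each with multiplicity 1; 2 irreducibles of dimension 2, each with multiplicity 2. Total dimension 4*1*1 + 2*2*2 = 12 = |G|.

Argument: General theorem: in the regular representation of a finite group G, each irreducible appears with multiplicity equal to its dimension. Check: dim(rho_reg) = sum d_i^2 = 1 + 1 + 1 + 1 + 4 + 4 = 12 = |G|.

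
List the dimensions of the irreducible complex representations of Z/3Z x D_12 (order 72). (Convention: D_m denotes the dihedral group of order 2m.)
Dimensions: 1, 1, 1, 1, 1, 1, 1, 1, 1, 1, 1, 1, 2, 2, 2, 2, 2, 2, 2, 2, 2, 2, 2, 2, 2, 2, 2

Why: There are 27 irreducibles (= number of conjugacy classes). Their dimensions d_i satisfy sum d_i^2 = |G| = 72: 1 + 1 + 1 + 1 + 1 + 1 + 1 + 1 + 1 + 1 + 1 + 1 + 4 + 4 + 4 + 4 + 4 + 4 + 4 + 4 + 4 + 4 + 4 + 4 + 4 + 4 + 4 = 72. (For the product with Z/3Z: each of the 3 1-dim characters of Z/3Z tensors with each irrep of D_12, giving 3 copies of each D_12-dimension.)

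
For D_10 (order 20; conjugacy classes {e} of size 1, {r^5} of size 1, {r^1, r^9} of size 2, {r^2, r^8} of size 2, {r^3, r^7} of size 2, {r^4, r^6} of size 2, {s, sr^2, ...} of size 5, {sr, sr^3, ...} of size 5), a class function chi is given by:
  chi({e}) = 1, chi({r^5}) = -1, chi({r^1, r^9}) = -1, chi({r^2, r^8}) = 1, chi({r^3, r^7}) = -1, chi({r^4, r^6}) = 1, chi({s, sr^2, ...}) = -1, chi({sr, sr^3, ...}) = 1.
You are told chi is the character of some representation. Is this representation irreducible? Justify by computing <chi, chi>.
Irreducible: <chi, chi> = 1.

Details: <chi, chi> = (1/|G|) sum_C |C| * |chi(C)|^2 = (1/20)[1*|1|^2 + 1*|-1|^2 + 2*|-1|^2 + 2*|1|^2 + 2*|-1|^2 + 2*|1|^2 + 5*|-1|^2 + 5*|1|^2]
  = (1/20)[(1) + (1) + (2) + (2) + (2) + (2) + (5) + (5)] = 20/20 = 1.
A character is irreducible iff <chi, chi> = 1, so this representation is irreducible.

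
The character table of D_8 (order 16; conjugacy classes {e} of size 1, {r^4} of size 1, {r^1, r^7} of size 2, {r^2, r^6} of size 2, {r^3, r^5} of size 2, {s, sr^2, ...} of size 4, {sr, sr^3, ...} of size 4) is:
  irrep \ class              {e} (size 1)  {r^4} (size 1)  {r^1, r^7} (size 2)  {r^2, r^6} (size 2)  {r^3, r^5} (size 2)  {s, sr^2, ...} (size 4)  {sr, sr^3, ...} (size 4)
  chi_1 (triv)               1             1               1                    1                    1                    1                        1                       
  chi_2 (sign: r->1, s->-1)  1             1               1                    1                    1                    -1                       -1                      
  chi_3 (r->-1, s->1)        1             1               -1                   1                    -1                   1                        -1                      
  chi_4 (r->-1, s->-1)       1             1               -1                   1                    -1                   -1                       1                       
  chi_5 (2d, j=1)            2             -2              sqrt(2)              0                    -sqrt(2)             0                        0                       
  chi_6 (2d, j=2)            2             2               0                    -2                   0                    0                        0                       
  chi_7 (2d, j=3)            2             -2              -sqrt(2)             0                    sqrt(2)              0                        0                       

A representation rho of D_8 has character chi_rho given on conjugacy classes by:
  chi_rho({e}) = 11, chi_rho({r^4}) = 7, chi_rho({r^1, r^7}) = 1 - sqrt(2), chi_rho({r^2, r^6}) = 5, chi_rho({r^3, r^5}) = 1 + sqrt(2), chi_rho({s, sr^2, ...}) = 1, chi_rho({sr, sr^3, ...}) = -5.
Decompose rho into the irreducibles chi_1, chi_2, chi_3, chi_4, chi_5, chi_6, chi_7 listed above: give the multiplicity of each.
Multiplicities: chi_1: 1, chi_2: 3, chi_3: 3, chi_4: 0, chi_5: 0, chi_6: 1, chi_7: 1.

Argument: Use <chi_rho, chi> = (1/|G|) sum_C |C| * chi_rho(C) * conj(chi(C)) with |G| = 16 for each irreducible chi in the table:
  <chi_rho, chi_1> = (1/16)[1*(11)*conj(1) + 1*(7)*conj(1) + 2*(1 - sqrt(2))*conj(1) + 2*(5)*conj(1) + 2*(1 + sqrt(2))*conj(1) + 4*(1)*conj(1) + 4*(-5)*conj(1)]
      = (1/16)[(11) + (7) + (2 - 2*sqrt(2)) + (10) + (2 + 2*sqrt(2)) + (4) + (-20)] = 16/16 = 1
  <chi_rho, chi_2> = (1/16)[1*(11)*conj(1) + 1*(7)*conj(1) + 2*(1 - sqrt(2))*conj(1) + 2*(5)*conj(1) + 2*(1 + sqrt(2))*conj(1) + 4*(1)*conj(-1) + 4*(-5)*conj(-1)]
      = (1/16)[(11) + (7) + (2 - 2*sqrt(2)) + (10) + (2 + 2*sqrt(2)) + (-4) + (20)] = 48/16 = 3
  <chi_rho, chi_3> = (1/16)[1*(11)*conj(1) + 1*(7)*conj(1) + 2*(1 - sqrt(2))*conj(-1) + 2*(5)*conj(1) + 2*(1 + sqrt(2))*conj(-1) + 4*(1)*conj(1) + 4*(-5)*conj(-1)]
      = (1/16)[(11) + (7) + (-2 + 2*sqrt(2)) + (10) + (-2*sqrt(2) - 2) + (4) + (20)] = 48/16 = 3
  <chi_rho, chi_4> = (1/16)[1*(11)*conj(1) + 1*(7)*conj(1) + 2*(1 - sqrt(2))*conj(-1) + 2*(5)*conj(1) + 2*(1 + sqrt(2))*conj(-1) + 4*(1)*conj(-1) + 4*(-5)*conj(1)]
      = (1/16)[(11) + (7) + (-2 + 2*sqrt(2)) + (10) + (-2*sqrt(2) - 2) + (-4) + (-20)] = 0/16 = 0
  <chi_rho, chi_5> = (1/16)[1*(11)*conj(2) + 1*(7)*conj(-2) + 2*(1 - sqrt(2))*conj(sqrt(2)) + 2*(5)*conj(0) + 2*(1 + sqrt(2))*conj(-sqrt(2)) + 4*(1)*conj(0) + 4*(-5)*conj(0)]
      = (1/16)[(22) + (-14) + (-4 + 2*sqrt(2)) + (0) + (-4 - 2*sqrt(2)) + (0) + (0)] = 0/16 = 0
  <chi_rho, chi_6> = (1/16)[1*(11)*conj(2) + 1*(7)*conj(2) + 2*(1 - sqrt(2))*conj(0) + 2*(5)*conj(-2) + 2*(1 + sqrt(2))*conj(0) + 4*(1)*conj(0) + 4*(-5)*conj(0)]
      = (1/16)[(22) + (14) + (0) + (-20) + (0) + (0) + (0)] = 16/16 = 1
  <chi_rho, chi_7> = (1/16)[1*(11)*conj(2) + 1*(7)*conj(-2) + 2*(1 - sqrt(2))*conj(-sqrt(2)) + 2*(5)*conj(0) + 2*(1 + sqrt(2))*conj(sqrt(2)) + 4*(1)*conj(0) + 4*(-5)*conj(0)]
      = (1/16)[(22) + (-14) + (4 - 2*sqrt(2)) + (0) + (2*sqrt(2) + 4) + (0) + (0)] = 16/16 = 1
Dimension check: dim(rho) = sum (mult * dim) = 1*1 + 3*1 + 3*1 + 0*1 + 0*2 + 1*2 + 1*2 = 11 = chi_rho(e) = 11.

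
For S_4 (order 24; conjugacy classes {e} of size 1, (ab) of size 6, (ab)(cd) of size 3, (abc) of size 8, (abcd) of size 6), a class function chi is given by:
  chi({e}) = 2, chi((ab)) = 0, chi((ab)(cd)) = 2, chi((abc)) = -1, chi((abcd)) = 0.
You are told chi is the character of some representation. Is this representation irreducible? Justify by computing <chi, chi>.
Irreducible: <chi, chi> = 1.

Proof sketch: <chi, chi> = (1/|G|) sum_C |C| * |chi(C)|^2 = (1/24)[1*|2|^2 + 6*|0|^2 + 3*|2|^2 + 8*|-1|^2 + 6*|0|^2]
  = (1/24)[(4) + (0) + (12) + (8) + (0)] = 24/24 = 1.
A character is irreducible iff <chi, chi> = 1, so this representation is irreducible.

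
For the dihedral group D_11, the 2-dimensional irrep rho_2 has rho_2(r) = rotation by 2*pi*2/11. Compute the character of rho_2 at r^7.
chi_{rho_2}(r^7) = 2*cos(2*pi*2*7/11) = -2*cos(5*pi/11)

Working: rho_2(r^7) is rotation by angle 2*pi*2*7/11, whose trace is 2*cos(2*pi*2*7/11) = -2*cos(5*pi/11).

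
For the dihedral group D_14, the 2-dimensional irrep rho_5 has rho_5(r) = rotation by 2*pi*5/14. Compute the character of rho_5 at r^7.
chi_{rho_5}(r^7) = 2*cos(2*pi*5*7/14) = -2

Why: rho_5(r^7) is rotation by angle 2*pi*5*7/14, whose trace is 2*cos(2*pi*5*7/14) = -2.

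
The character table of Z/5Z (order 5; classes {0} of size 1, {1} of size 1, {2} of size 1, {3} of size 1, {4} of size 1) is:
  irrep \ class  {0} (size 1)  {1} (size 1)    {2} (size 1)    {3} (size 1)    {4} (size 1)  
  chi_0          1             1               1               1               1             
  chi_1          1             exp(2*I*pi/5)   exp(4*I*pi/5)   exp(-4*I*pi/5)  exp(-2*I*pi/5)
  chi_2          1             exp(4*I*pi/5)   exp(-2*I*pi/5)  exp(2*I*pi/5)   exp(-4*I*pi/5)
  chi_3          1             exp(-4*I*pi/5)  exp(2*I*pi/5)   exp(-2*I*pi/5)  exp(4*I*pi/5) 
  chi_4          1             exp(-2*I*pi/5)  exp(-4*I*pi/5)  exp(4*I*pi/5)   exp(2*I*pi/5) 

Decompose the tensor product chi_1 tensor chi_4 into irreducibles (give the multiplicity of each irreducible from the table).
chi_1 tensor chi_4 = chi_0 (all other irreducibles have multiplicity 0).

Derivation: The character of a tensor product is the pointwise product (chi_1 * chi_4)(C) = chi_1(C) * chi_4(C):
  {0}: (1)*(1), {1}: (exp(2*I*pi/5))*(exp(-2*I*pi/5)), {2}: (exp(4*I*pi/5))*(exp(-4*I*pi/5)), {3}: (exp(-4*I*pi/5))*(exp(4*I*pi/5)), {4}: (exp(-2*I*pi/5))*(exp(2*I*pi/5))
so (chi_1 * chi_4) takes values
  {0} -> 1, {1} -> 1, {2} -> 1, {3} -> 1, {4} -> 1.
Now take the inner product of this character with each irreducible chi from the table, <chi_1*chi_4, chi> = (1/5) sum_C |C| (chi_1*chi_4)(C) conj(chi(C)):
  <chi_1*chi_4, chi_0> = (1/5)[1*(1)*conj(1) + 1*(1)*conj(1) + 1*(1)*conj(1) + 1*(1)*conj(1) + 1*(1)*conj(1)]
      = (1/5)[(1) + (1) + (1) + (1) + (1)] = 5/5 = 1
  <chi_1*chi_4, chi_1> = (1/5)[1*(1)*conj(1) + 1*(1)*conj(exp(2*I*pi/5)) + 1*(1)*conj(exp(4*I*pi/5)) + 1*(1)*conj(exp(-4*I*pi/5)) + 1*(1)*conj(exp(-2*I*pi/5))]
      = (1/5)[(1) + (exp(-2*I*pi/5)) + (exp(-4*I*pi/5)) + (exp(4*I*pi/5)) + (exp(2*I*pi/5))] = 0/5 = 0
  <chi_1*chi_4, chi_2> = (1/5)[1*(1)*conj(1) + 1*(1)*conj(exp(4*I*pi/5)) + 1*(1)*conj(exp(-2*I*pi/5)) + 1*(1)*conj(exp(2*I*pi/5)) + 1*(1)*conj(exp(-4*I*pi/5))]
      = (1/5)[(1) + (exp(-4*I*pi/5)) + (exp(2*I*pi/5)) + (exp(-2*I*pi/5)) + (exp(4*I*pi/5))] = 0/5 = 0
  <chi_1*chi_4, chi_3> = (1/5)[1*(1)*conj(1) + 1*(1)*conj(exp(-4*I*pi/5)) + 1*(1)*conj(exp(2*I*pi/5)) + 1*(1)*conj(exp(-2*I*pi/5)) + 1*(1)*conj(exp(4*I*pi/5))]
      = (1/5)[(1) + (exp(4*I*pi/5)) + (exp(-2*I*pi/5)) + (exp(2*I*pi/5)) + (exp(-4*I*pi/5))] = 0/5 = 0
  <chi_1*chi_4, chi_4> = (1/5)[1*(1)*conj(1) + 1*(1)*conj(exp(-2*I*pi/5)) + 1*(1)*conj(exp(-4*I*pi/5)) + 1*(1)*conj(exp(4*I*pi/5)) + 1*(1)*conj(exp(2*I*pi/5))]
      = (1/5)[(1) + (exp(2*I*pi/5)) + (exp(4*I*pi/5)) + (exp(-4*I*pi/5)) + (exp(-2*I*pi/5))] = 0/5 = 0
(Exp terms are combined using exp(i*s)*conj(exp(i*t)) = exp(i*(s-t)), and sums of them are collapsed using the identity that for every m > 1 the m distinct m-th roots of unity sum to 0, e.g. 1 + exp(2*I*pi/3) + exp(-2*I*pi/3) = 0.)
Hence the multiplicities are chi_0: 1. Dimension check: dim(chi_1)*dim(chi_4) = 1*1 = 1 and sum (mult * dim) = 1*1 = 1.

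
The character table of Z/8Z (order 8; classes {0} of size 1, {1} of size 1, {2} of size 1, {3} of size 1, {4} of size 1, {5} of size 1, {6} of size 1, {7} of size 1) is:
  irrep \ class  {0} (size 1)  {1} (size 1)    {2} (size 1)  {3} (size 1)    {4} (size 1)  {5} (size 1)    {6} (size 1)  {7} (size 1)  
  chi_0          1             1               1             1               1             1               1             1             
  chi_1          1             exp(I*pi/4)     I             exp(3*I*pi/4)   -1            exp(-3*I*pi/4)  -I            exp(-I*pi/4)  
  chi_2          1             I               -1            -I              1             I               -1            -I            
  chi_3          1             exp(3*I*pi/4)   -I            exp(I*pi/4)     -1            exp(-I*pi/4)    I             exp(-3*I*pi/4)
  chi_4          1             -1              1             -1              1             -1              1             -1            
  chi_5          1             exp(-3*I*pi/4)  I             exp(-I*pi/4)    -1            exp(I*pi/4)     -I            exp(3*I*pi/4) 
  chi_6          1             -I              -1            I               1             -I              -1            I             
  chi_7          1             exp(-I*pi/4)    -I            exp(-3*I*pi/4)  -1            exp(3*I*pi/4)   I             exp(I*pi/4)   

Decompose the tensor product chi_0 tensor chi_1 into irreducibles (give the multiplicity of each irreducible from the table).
chi_0 tensor chi_1 = chi_1 (all other irreducibles have multiplicity 0).

Why: The character of a tensor product is the pointwise product (chi_0 * chi_1)(C) = chi_0(C) * chi_1(C):
  {0}: (1)*(1), {1}: (1)*(exp(I*pi/4)), {2}: (1)*(I), {3}: (1)*(exp(3*I*pi/4)), {4}: (1)*(-1), {5}: (1)*(exp(-3*I*pi/4)), {6}: (1)*(-I), {7}: (1)*(exp(-I*pi/4))
so (chi_0 * chi_1) takes values
  {0} -> 1, {1} -> exp(I*pi/4), {2} -> I, {3} -> exp(3*I*pi/4), {4} -> -1, {5} -> exp(-3*I*pi/4), {6} -> -I, {7} -> exp(-I*pi/4).
Now take the inner product of this character with each irreducible chi from the table, <chi_0*chi_1, chi> = (1/8) sum_C |C| (chi_0*chi_1)(C) conj(chi(C)):
  <chi_0*chi_1, chi_0> = (1/8)[1*(1)*conj(1) + 1*(exp(I*pi/4))*conj(1) + 1*(I)*conj(1) + 1*(exp(3*I*pi/4))*conj(1) + 1*(-1)*conj(1) + 1*(exp(-3*I*pi/4))*conj(1) + 1*(-I)*conj(1) + 1*(exp(-I*pi/4))*conj(1)]
      = (1/8)[(1) + (exp(I*pi/4)) + (I) + (exp(3*I*pi/4)) + (-1) + (exp(-3*I*pi/4)) + (-I) + (exp(-I*pi/4))] = 0/8 = 0
  <chi_0*chi_1, chi_1> = (1/8)[1*(1)*conj(1) + 1*(exp(I*pi/4))*conj(exp(I*pi/4)) + 1*(I)*conj(I) + 1*(exp(3*I*pi/4))*conj(exp(3*I*pi/4)) + 1*(-1)*conj(-1) + 1*(exp(-3*I*pi/4))*conj(exp(-3*I*pi/4)) + 1*(-I)*conj(-I) + 1*(exp(-I*pi/4))*conj(exp(-I*pi/4))]
      = (1/8)[(1) + (1) + (1) + (1) + (1) + (1) + (1) + (1)] = 8/8 = 1
  <chi_0*chi_1, chi_2> = (1/8)[1*(1)*conj(1) + 1*(exp(I*pi/4))*conj(I) + 1*(I)*conj(-1) + 1*(exp(3*I*pi/4))*conj(-I) + 1*(-1)*conj(1) + 1*(exp(-3*I*pi/4))*conj(I) + 1*(-I)*conj(-1) + 1*(exp(-I*pi/4))*conj(-I)]
      = (1/8)[(1) + (-exp(3*I*pi/4)) + (-I) + (exp(-3*I*pi/4)) + (-1) + (-exp(-I*pi/4)) + (I) + (exp(I*pi/4))] = 0/8 = 0
  <chi_0*chi_1, chi_3> = (1/8)[1*(1)*conj(1) + 1*(exp(I*pi/4))*conj(exp(3*I*pi/4)) + 1*(I)*conj(-I) + 1*(exp(3*I*pi/4))*conj(exp(I*pi/4)) + 1*(-1)*conj(-1) + 1*(exp(-3*I*pi/4))*conj(exp(-I*pi/4)) + 1*(-I)*conj(I) + 1*(exp(-I*pi/4))*conj(exp(-3*I*pi/4))]
      = (1/8)[(1) + (-I) + (-1) + (I) + (1) + (-I) + (-1) + (I)] = 0/8 = 0
  <chi_0*chi_1, chi_4> = (1/8)[1*(1)*conj(1) + 1*(exp(I*pi/4))*conj(-1) + 1*(I)*conj(1) + 1*(exp(3*I*pi/4))*conj(-1) + 1*(-1)*conj(1) + 1*(exp(-3*I*pi/4))*conj(-1) + 1*(-I)*conj(1) + 1*(exp(-I*pi/4))*conj(-1)]
      = (1/8)[(1) + (-exp(I*pi/4)) + (I) + (-exp(3*I*pi/4)) + (-1) + (-exp(-3*I*pi/4)) + (-I) + (-exp(-I*pi/4))] = 0/8 = 0
  <chi_0*chi_1, chi_5> = (1/8)[1*(1)*conj(1) + 1*(exp(I*pi/4))*conj(exp(-3*I*pi/4)) + 1*(I)*conj(I) + 1*(exp(3*I*pi/4))*conj(exp(-I*pi/4)) + 1*(-1)*conj(-1) + 1*(exp(-3*I*pi/4))*conj(exp(I*pi/4)) + 1*(-I)*conj(-I) + 1*(exp(-I*pi/4))*conj(exp(3*I*pi/4))]
      = (1/8)[(1) + (-1) + (1) + (-1) + (1) + (-1) + (1) + (-1)] = 0/8 = 0
  <chi_0*chi_1, chi_6> = (1/8)[1*(1)*conj(1) + 1*(exp(I*pi/4))*conj(-I) + 1*(I)*conj(-1) + 1*(exp(3*I*pi/4))*conj(I) + 1*(-1)*conj(1) + 1*(exp(-3*I*pi/4))*conj(-I) + 1*(-I)*conj(-1) + 1*(exp(-I*pi/4))*conj(I)]
      = (1/8)[(1) + (exp(3*I*pi/4)) + (-I) + (-exp(-3*I*pi/4)) + (-1) + (exp(-I*pi/4)) + (I) + (-exp(I*pi/4))] = 0/8 = 0
  <chi_0*chi_1, chi_7> = (1/8)[1*(1)*conj(1) + 1*(exp(I*pi/4))*conj(exp(-I*pi/4)) + 1*(I)*conj(-I) + 1*(exp(3*I*pi/4))*conj(exp(-3*I*pi/4)) + 1*(-1)*conj(-1) + 1*(exp(-3*I*pi/4))*conj(exp(3*I*pi/4)) + 1*(-I)*conj(I) + 1*(exp(-I*pi/4))*conj(exp(I*pi/4))]
      = (1/8)[(1) + (I) + (-1) + (-I) + (1) + (I) + (-1) + (-I)] = 0/8 = 0
(Exp terms are combined using exp(i*s)*conj(exp(i*t)) = exp(i*(s-t)), and sums of them are collapsed using the identity that for every m > 1 the m distinct m-th roots of unity sum to 0, e.g. 1 + exp(2*I*pi/3) + exp(-2*I*pi/3) = 0.)
Hence the multiplicities are chi_1: 1. Dimension check: dim(chi_0)*dim(chi_1) = 1*1 = 1 and sum (mult * dim) = 1*1 = 1.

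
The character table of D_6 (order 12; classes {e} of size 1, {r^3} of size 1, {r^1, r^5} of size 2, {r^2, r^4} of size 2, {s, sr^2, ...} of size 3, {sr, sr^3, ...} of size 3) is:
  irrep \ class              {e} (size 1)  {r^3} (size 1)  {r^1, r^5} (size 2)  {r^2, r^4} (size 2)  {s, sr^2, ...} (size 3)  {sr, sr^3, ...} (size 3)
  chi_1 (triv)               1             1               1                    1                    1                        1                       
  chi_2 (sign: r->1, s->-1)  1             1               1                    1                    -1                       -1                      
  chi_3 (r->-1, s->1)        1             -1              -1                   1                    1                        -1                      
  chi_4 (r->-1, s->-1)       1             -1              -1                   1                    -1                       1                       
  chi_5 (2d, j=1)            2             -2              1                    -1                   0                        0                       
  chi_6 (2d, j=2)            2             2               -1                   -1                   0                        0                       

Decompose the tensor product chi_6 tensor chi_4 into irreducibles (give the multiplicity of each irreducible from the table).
chi_6 tensor chi_4 = chi_5 (all other irreducibles have multiplicity 0).

Justification: The character of a tensor product is the pointwise product (chi_6 * chi_4)(C) = chi_6(C) * chi_4(C):
  {e}: (2)*(1), {r^3}: (2)*(-1), {r^1, r^5}: (-1)*(-1), {r^2, r^4}: (-1)*(1), {s, sr^2, ...}: (0)*(-1), {sr, sr^3, ...}: (0)*(1)
so (chi_6 * chi_4) takes values
  {e} -> 2, {r^3} -> -2, {r^1, r^5} -> 1, {r^2, r^4} -> -1, {s, sr^2, ...} -> 0, {sr, sr^3, ...} -> 0.
Now take the inner product of this character with each irreducible chi from the table, <chi_6*chi_4, chi> = (1/12) sum_C |C| (chi_6*chi_4)(C) conj(chi(C)):
  <chi_6*chi_4, chi_1> = (1/12)[1*(2)*conj(1) + 1*(-2)*conj(1) + 2*(1)*conj(1) + 2*(-1)*conj(1) + 3*(0)*conj(1) + 3*(0)*conj(1)]
      = (1/12)[(2) + (-2) + (2) + (-2) + (0) + (0)] = 0/12 = 0
  <chi_6*chi_4, chi_2> = (1/12)[1*(2)*conj(1) + 1*(-2)*conj(1) + 2*(1)*conj(1) + 2*(-1)*conj(1) + 3*(0)*conj(-1) + 3*(0)*conj(-1)]
      = (1/12)[(2) + (-2) + (2) + (-2) + (0) + (0)] = 0/12 = 0
  <chi_6*chi_4, chi_3> = (1/12)[1*(2)*conj(1) + 1*(-2)*conj(-1) + 2*(1)*conj(-1) + 2*(-1)*conj(1) + 3*(0)*conj(1) + 3*(0)*conj(-1)]
      = (1/12)[(2) + (2) + (-2) + (-2) + (0) + (0)] = 0/12 = 0
  <chi_6*chi_4, chi_4> = (1/12)[1*(2)*conj(1) + 1*(-2)*conj(-1) + 2*(1)*conj(-1) + 2*(-1)*conj(1) + 3*(0)*conj(-1) + 3*(0)*conj(1)]
      = (1/12)[(2) + (2) + (-2) + (-2) + (0) + (0)] = 0/12 = 0
  <chi_6*chi_4, chi_5> = (1/12)[1*(2)*conj(2) + 1*(-2)*conj(-2) + 2*(1)*conj(1) + 2*(-1)*conj(-1) + 3*(0)*conj(0) + 3*(0)*conj(0)]
      = (1/12)[(4) + (4) + (2) + (2) + (0) + (0)] = 12/12 = 1
  <chi_6*chi_4, chi_6> = (1/12)[1*(2)*conj(2) + 1*(-2)*conj(2) + 2*(1)*conj(-1) + 2*(-1)*conj(-1) + 3*(0)*conj(0) + 3*(0)*conj(0)]
      = (1/12)[(4) + (-4) + (-2) + (2) + (0) + (0)] = 0/12 = 0
Hence the multiplicities are chi_5: 1. Dimension check: dim(chi_6)*dim(chi_4) = 2*1 = 2 and sum (mult * dim) = 1*2 = 2.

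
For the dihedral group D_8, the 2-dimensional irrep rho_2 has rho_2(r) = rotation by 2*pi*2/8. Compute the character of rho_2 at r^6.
chi_{rho_2}(r^6) = 2*cos(2*pi*2*6/8) = -2

Explanation: rho_2(r^6) is rotation by angle 2*pi*2*6/8, whose trace is 2*cos(2*pi*2*6/8) = -2.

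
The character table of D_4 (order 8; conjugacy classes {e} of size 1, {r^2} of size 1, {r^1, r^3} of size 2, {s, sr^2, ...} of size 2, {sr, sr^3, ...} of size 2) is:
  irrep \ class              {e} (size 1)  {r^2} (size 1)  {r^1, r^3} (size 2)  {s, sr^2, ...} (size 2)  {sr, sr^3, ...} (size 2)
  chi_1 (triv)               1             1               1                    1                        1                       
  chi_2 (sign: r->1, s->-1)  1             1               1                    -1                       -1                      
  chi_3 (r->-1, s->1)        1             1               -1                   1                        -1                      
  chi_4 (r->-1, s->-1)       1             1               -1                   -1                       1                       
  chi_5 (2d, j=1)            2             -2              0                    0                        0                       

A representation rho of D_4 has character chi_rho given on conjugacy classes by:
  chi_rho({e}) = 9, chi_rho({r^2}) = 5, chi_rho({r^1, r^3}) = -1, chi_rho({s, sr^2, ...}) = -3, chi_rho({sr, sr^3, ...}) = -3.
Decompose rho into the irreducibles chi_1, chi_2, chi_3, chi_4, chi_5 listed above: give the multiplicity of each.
Multiplicities: chi_1: 0, chi_2: 3, chi_3: 2, chi_4: 2, chi_5: 1.

Proof sketch: Use <chi_rho, chi> = (1/|G|) sum_C |C| * chi_rho(C) * conj(chi(C)) with |G| = 8 for each irreducible chi in the table:
  <chi_rho, chi_1> = (1/8)[1*(9)*conj(1) + 1*(5)*conj(1) + 2*(-1)*conj(1) + 2*(-3)*conj(1) + 2*(-3)*conj(1)]
      = (1/8)[(9) + (5) + (-2) + (-6) + (-6)] = 0/8 = 0
  <chi_rho, chi_2> = (1/8)[1*(9)*conj(1) + 1*(5)*conj(1) + 2*(-1)*conj(1) + 2*(-3)*conj(-1) + 2*(-3)*conj(-1)]
      = (1/8)[(9) + (5) + (-2) + (6) + (6)] = 24/8 = 3
  <chi_rho, chi_3> = (1/8)[1*(9)*conj(1) + 1*(5)*conj(1) + 2*(-1)*conj(-1) + 2*(-3)*conj(1) + 2*(-3)*conj(-1)]
      = (1/8)[(9) + (5) + (2) + (-6) + (6)] = 16/8 = 2
  <chi_rho, chi_4> = (1/8)[1*(9)*conj(1) + 1*(5)*conj(1) + 2*(-1)*conj(-1) + 2*(-3)*conj(-1) + 2*(-3)*conj(1)]
      = (1/8)[(9) + (5) + (2) + (6) + (-6)] = 16/8 = 2
  <chi_rho, chi_5> = (1/8)[1*(9)*conj(2) + 1*(5)*conj(-2) + 2*(-1)*conj(0) + 2*(-3)*conj(0) + 2*(-3)*conj(0)]
      = (1/8)[(18) + (-10) + (0) + (0) + (0)] = 8/8 = 1
Dimension check: dim(rho) = sum (mult * dim) = 0*1 + 3*1 + 2*1 + 2*1 + 1*2 = 9 = chi_rho(e) = 9.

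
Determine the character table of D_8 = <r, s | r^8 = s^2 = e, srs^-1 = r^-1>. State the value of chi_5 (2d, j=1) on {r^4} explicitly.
Conjugacy classes: {e} of size 1, {r^4} of size 1, {r^1, r^7} of size 2, {r^2, r^6} of size 2, {r^3, r^5} of size 2, {s, sr^2, ...} of size 4, {sr, sr^3, ...} of size 4.
Character table:
  irrep \ class              {e} (size 1)  {r^4} (size 1)  {r^1, r^7} (size 2)  {r^2, r^6} (size 2)  {r^3, r^5} (size 2)  {s, sr^2, ...} (size 4)  {sr, sr^3, ...} (size 4)
  chi_1 (triv)               1             1               1                    1                    1                    1                        1                       
  chi_2 (sign: r->1, s->-1)  1             1               1                    1                    1                    -1                       -1                      
  chi_3 (r->-1, s->1)        1             1               -1                   1                    -1                   1                        -1                      
  chi_4 (r->-1, s->-1)       1             1               -1                   1                    -1                   -1                       1                       
  chi_5 (2d, j=1)            2             -2              sqrt(2)              0                    -sqrt(2)             0                        0                       
  chi_6 (2d, j=2)            2             2               0                    -2                   0                    0                        0                       
  chi_7 (2d, j=3)            2             -2              -sqrt(2)             0                    sqrt(2)              0                        0                       

Spot check: chi_5 (2d, j=1) on {r^4} = -2.

Derivation: D_8 has order 2*8 = 16 with 7 conjugacy classes, hence 7 irreducibles. Sum of squared dims 1 + 1 + 1 + 1 + 4 + 4 + 4 = 16 = |G|. Linear characters come from the abelianisation; the 2-dimensional irreps have character r^k -> 2*cos(2*pi*j*k/8), reflections -> 0.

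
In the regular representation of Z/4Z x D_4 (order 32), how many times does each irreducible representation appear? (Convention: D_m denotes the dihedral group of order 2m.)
Each irreducible V_i of dimension d_i appears with multiplicity d_i, i.e. rho_reg = (direct sum over all irreducibles V_i) d_i V_i. The irreducible dimensions for Z/4Z x D_4 are 1, 1, 1, 1, 1, 1, 1, 1, 1, 1, 1, 1, 1, 1, 1, 1, 2, 2, 2, 2: 16 irreducibles of dimension 1, each with multiplicity 1; 4 irreducibles of dimension 2, each with multiplicity 2. Total dimension 16*1*1 + 4*2*2 = 32 = |G|.

Justification: General theorem: in the regular representation of a finite group G, each irreducible appears with multiplicity equal to its dimension. Check: dim(rho_reg) = sum d_i^2 = 1 + 1 + 1 + 1 + 1 + 1 + 1 + 1 + 1 + 1 + 1 + 1 + 1 + 1 + 1 + 1 + 4 + 4 + 4 + 4 = 32 = |G|.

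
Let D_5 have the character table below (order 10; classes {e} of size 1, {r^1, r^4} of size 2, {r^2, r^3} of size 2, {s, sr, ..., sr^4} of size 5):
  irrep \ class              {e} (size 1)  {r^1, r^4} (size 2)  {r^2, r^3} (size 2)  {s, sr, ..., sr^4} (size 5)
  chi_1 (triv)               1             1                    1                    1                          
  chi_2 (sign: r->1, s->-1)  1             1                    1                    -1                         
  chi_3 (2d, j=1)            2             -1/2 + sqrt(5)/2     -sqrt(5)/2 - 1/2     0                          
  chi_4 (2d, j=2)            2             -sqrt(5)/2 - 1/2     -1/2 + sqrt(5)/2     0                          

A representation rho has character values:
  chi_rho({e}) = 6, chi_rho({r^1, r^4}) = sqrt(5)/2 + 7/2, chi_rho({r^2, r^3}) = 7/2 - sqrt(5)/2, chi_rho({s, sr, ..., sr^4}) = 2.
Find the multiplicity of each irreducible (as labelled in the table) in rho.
Multiplicities: chi_1: 3, chi_2: 1, chi_3: 1, chi_4: 0.

Solution. Use <chi_rho, chi> = (1/|G|) sum_C |C| * chi_rho(C) * conj(chi(C)) with |G| = 10 for each irreducible chi in the table:
  <chi_rho, chi_1> = (1/10)[1*(6)*conj(1) + 2*(sqrt(5)/2 + 7/2)*conj(1) + 2*(7/2 - sqrt(5)/2)*conj(1) + 5*(2)*conj(1)]
      = (1/10)[(6) + (sqrt(5) + 7) + (7 - sqrt(5)) + (10)] = 30/10 = 3
  <chi_rho, chi_2> = (1/10)[1*(6)*conj(1) + 2*(sqrt(5)/2 + 7/2)*conj(1) + 2*(7/2 - sqrt(5)/2)*conj(1) + 5*(2)*conj(-1)]
      = (1/10)[(6) + (sqrt(5) + 7) + (7 - sqrt(5)) + (-10)] = 10/10 = 1
  <chi_rho, chi_3> = (1/10)[1*(6)*conj(2) + 2*(sqrt(5)/2 + 7/2)*conj(-1/2 + sqrt(5)/2) + 2*(7/2 - sqrt(5)/2)*conj(-sqrt(5)/2 - 1/2) + 5*(2)*conj(0)]
      = (1/10)[(12) + (-1 + 3*sqrt(5)) + (-3*sqrt(5) - 1) + (0)] = 10/10 = 1
  <chi_rho, chi_4> = (1/10)[1*(6)*conj(2) + 2*(sqrt(5)/2 + 7/2)*conj(-sqrt(5)/2 - 1/2) + 2*(7/2 - sqrt(5)/2)*conj(-1/2 + sqrt(5)/2) + 5*(2)*conj(0)]
      = (1/10)[(12) + (-4*sqrt(5) - 6) + (-6 + 4*sqrt(5)) + (0)] = 0/10 = 0
Dimension check: dim(rho) = sum (mult * dim) = 3*1 + 1*1 + 1*2 + 0*2 = 6 = chi_rho(e) = 6.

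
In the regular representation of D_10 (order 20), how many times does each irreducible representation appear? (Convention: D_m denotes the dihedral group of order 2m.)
Each irreducible V_i of dimension d_i appears with multiplicity d_i, i.e. rho_reg = (direct sum over all irreducibles V_i) d_i V_i. The irreducible dimensions for D_10 are 1, 1, 1, 1, 2, 2, 2, 2: 4 irreducibles of dimension 1, each with multiplicity 1; 4 irreducibles of dimension 2, each with multiplicity 2. Total dimension 4*1*1 + 4*2*2 = 20 = |G|.

Proof sketch: General theorem: in the regular representation of a finite group G, each irreducible appears with multiplicity equal to its dimension. Check: dim(rho_reg) = sum d_i^2 = 1 + 1 + 1 + 1 + 4 + 4 + 4 + 4 = 20 = |G|.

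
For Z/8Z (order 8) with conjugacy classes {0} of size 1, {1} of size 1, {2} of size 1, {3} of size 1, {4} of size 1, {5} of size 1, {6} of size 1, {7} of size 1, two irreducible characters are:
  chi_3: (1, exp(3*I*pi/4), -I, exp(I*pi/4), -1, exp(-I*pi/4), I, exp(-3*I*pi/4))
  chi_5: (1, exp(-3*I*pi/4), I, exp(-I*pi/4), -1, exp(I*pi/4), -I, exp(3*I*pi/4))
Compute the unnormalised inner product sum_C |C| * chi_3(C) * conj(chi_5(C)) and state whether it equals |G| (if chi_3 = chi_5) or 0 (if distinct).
Sum = 0; so <chi_3, chi_5> = 0 (distinct irreducibles are orthogonal).

Proof sketch: Compute term by term over conjugacy classes (|C| * chi_3(C) * conj(chi_5(C))):
  1*(1)*conj(1) + 1*(exp(3*I*pi/4))*conj(exp(-3*I*pi/4)) + 1*(-I)*conj(I) + 1*(exp(I*pi/4))*conj(exp(-I*pi/4)) + 1*(-1)*conj(-1) + 1*(exp(-I*pi/4))*conj(exp(I*pi/4)) + 1*(I)*conj(-I) + 1*(exp(-3*I*pi/4))*conj(exp(3*I*pi/4))
  = (1) + (-I) + (-1) + (I) + (1) + (-I) + (-1) + (I)
  = 0.
(Exp terms are combined using exp(i*s)*conj(exp(i*t)) = exp(i*(s-t)), and sums of them are collapsed using the identity that for every m > 1 the m distinct m-th roots of unity sum to 0, e.g. 1 + exp(2*I*pi/3) + exp(-2*I*pi/3) = 0.)
Dividing by |G| = 8 gives 0/8 = 0, matching the row-orthogonality relation <chi_3, chi_5> = [chi_3 = chi_5].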